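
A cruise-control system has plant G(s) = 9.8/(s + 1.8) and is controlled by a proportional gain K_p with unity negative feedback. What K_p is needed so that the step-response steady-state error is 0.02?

The loop is type 0, so e_ss(step) = 1/(1 + K_pos) with K_pos = K_p·G(0).
G(0) = 5.444. Require 1/(1 + K_p·5.444) = 0.02, so 1 + 5.444·K_p = 50.
K_p = (50 − 1)/5.444 = 9.

K_p = 9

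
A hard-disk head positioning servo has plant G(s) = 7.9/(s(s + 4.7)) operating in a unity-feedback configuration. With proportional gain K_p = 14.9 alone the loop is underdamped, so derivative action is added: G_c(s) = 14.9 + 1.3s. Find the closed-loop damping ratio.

Forward path: (14.9 + 1.3s)·7.9/(s(s+4.7)). The closed-loop characteristic equation is s² + (4.7 + 7.9·1.3)s + 7.9·14.9 = 0.
That is s² + 14.97s + 117.7 = 0, so ω_n = 10.85 rad/s and ζ = 14.97/(2·10.85) = 0.6899.

ζ = 0.69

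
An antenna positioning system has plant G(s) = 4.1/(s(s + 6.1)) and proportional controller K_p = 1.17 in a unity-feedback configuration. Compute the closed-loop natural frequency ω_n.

ω_n = 2.19 rad/s

The closed-loop denominator is s(s+6.1) + 1.17·4.1 = s² + 6.1s + 4.797.
So ω_n² = 4.797 ⇒ ω_n = 2.19 rad/s, and ζ = 6.1/(2ω_n) = 1.39.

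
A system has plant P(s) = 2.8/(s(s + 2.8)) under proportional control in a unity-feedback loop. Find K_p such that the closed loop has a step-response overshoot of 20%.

From %OS = 100·exp(−πζ/√(1−ζ²)) = 20%, ζ = −ln(0.2)/√(π²+ln²(0.2)) = 0.4559.
Characteristic equation s² + 2.8s + 2.8K_p = 0 gives ζ = 2.8/(2√(2.8K_p)).
Setting ζ = 0.4559: √(2.8K_p) = 2.8/(2·0.4559) = 3.071, so K_p = 9.428/2.8 = 3.37.

K_p = 3.37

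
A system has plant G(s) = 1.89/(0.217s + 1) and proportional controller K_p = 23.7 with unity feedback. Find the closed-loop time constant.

τ = 0.00474 s

Closed loop: T(s) = K_p·G/(1+K_p·G) = 44.79/(0.217s + 1 + 44.79), with pole at s = −(1 + 44.79)/0.217 = −211.
Closed-loop time constant τ = 1/211 = 0.00474 s.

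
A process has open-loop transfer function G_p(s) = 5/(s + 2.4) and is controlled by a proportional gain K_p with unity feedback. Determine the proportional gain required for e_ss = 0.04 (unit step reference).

K_p = 11.5

Steady-state error for a unit step on this type-0 loop is 1/(1 + K_p·G_p(0)).
G_p(0) = 2.083. Require 1/(1 + K_p·2.083) = 0.04, so 1 + 2.083·K_p = 25.
K_p = (25 − 1)/2.083 = 11.5.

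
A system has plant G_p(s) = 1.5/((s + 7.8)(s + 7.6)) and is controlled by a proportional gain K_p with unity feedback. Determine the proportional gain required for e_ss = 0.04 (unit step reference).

The loop is type 0, so e_ss(step) = 1/(1 + K_pos) with K_pos = K_p·G_p(0).
G_p(0) = 0.0253. Require 1/(1 + K_p·0.0253) = 0.04, so 1 + 0.0253·K_p = 25.
K_p = (25 − 1)/0.0253 = 948.

K_p = 948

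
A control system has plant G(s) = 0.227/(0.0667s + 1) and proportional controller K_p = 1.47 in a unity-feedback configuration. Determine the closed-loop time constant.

τ = 0.05 s

Closed loop: T(s) = K_p·G/(1+K_p·G) = 0.3337/(0.0667s + 1 + 0.3337), with pole at s = −(1 + 0.3337)/0.0667 = −20.
Closed-loop time constant τ = 1/20 = 0.05 s.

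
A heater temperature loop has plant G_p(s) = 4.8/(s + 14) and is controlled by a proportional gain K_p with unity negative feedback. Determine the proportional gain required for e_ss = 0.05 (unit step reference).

K_p = 55.4

The loop is type 0, so e_ss(step) = 1/(1 + K_pos) with K_pos = K_p·G_p(0).
G_p(0) = 0.3429. Require 1/(1 + K_p·0.3429) = 0.05, so 1 + 0.3429·K_p = 20.
K_p = (20 − 1)/0.3429 = 55.4.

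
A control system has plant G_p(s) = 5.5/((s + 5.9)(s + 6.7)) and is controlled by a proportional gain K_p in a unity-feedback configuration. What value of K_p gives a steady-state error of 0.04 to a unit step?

K_p = 172

For a type-0 loop with proportional control, e_ss = 1/(1 + K_p·G_p(0)).
G_p(0) = 0.1391. Require 1/(1 + K_p·0.1391) = 0.04, so 1 + 0.1391·K_p = 25.
K_p = (25 − 1)/0.1391 = 172.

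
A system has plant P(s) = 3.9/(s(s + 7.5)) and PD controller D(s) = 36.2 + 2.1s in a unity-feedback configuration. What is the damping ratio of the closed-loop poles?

ζ = 0.66

Forward path: (36.2 + 2.1s)·3.9/(s(s+7.5)). The closed-loop characteristic equation is s² + (7.5 + 3.9·2.1)s + 3.9·36.2 = 0.
That is s² + 15.69s + 141.2 = 0, so ω_n = 11.88 rad/s and ζ = 15.69/(2·11.88) = 0.6602.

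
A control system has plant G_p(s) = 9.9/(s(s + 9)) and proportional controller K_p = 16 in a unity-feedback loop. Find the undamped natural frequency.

With unity feedback the closed-loop characteristic equation is s² + 9s + 16·9.9 = s² + 9s + 158.4 = 0.
So ω_n² = 158.4 ⇒ ω_n = 12.59 rad/s, and ζ = 9/(2ω_n) = 0.358.

ω_n = 12.6 rad/s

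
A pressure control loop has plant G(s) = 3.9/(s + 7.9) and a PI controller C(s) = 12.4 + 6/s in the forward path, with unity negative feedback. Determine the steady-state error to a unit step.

The open loop C(s)G(s) has a pole at the origin (type 1), so the static position error constant is infinite and e_ss = 1/(1+∞) = 0.

0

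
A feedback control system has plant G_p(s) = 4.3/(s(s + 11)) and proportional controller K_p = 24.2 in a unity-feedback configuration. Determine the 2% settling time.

T_s ≈ 0.727 s

From 1 + K_pG_p(s) = 0: s² + 11s + 104.1 = 0 ⇒ ω_n = 10.2, ζ = 0.5392.
2% settling time T_s ≈ 4/(ζω_n) = 4/5.5 = 0.727 s.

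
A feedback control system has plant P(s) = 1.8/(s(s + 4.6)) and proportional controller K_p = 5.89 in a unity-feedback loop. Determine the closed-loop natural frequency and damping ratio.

1 + K_p·P(s) = 0 gives s² + 4.6s + 10.6 = 0.
Matching s² + 2ζω_n s + ω_n²: ω_n = √10.6 = 3.256 rad/s and 2ζω_n = 4.6, so ζ = 4.6/(2·3.256) = 0.706.

ω_n = 3.26 rad/s, ζ = 0.706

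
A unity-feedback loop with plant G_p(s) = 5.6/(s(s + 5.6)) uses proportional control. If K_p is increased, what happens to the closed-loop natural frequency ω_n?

increase

ω_n = √(5.6·K_p), which grows with K_p.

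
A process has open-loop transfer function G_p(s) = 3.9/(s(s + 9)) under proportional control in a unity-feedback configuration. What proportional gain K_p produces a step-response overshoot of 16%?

From %OS = 100·exp(−πζ/√(1−ζ²)) = 16%, ζ = −ln(0.16)/√(π²+ln²(0.16)) = 0.5039.
Characteristic equation s² + 9s + 3.9K_p = 0 gives ζ = 9/(2√(3.9K_p)).
Setting ζ = 0.5039: √(3.9K_p) = 9/(2·0.5039) = 8.931, so K_p = 79.76/3.9 = 20.5.

K_p = 20.5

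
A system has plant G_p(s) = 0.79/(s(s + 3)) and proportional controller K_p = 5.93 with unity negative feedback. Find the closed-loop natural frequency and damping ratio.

With unity feedback the closed-loop characteristic equation is s² + 3s + 5.93·0.79 = s² + 3s + 4.685 = 0.
Matching s² + 2ζω_n s + ω_n²: ω_n = √4.685 = 2.164 rad/s and 2ζω_n = 3, so ζ = 3/(2·2.164) = 0.693.

ω_n = 2.16 rad/s, ζ = 0.693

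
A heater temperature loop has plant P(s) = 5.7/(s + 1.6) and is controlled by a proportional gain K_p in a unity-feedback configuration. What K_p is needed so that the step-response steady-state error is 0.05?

The loop is type 0, so e_ss(step) = 1/(1 + K_pos) with K_pos = K_p·P(0).
P(0) = 3.562. Require 1/(1 + K_p·3.562) = 0.05, so 1 + 3.562·K_p = 20.
K_p = (20 − 1)/3.562 = 5.33.

K_p = 5.33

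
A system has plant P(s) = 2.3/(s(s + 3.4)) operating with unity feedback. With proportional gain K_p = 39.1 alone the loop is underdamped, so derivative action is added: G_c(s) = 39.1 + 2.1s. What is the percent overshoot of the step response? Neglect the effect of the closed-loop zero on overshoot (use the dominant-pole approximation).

Forward path: (39.1 + 2.1s)·2.3/(s(s+3.4)). The closed-loop characteristic equation is s² + (3.4 + 2.3·2.1)s + 2.3·39.1 = 0.
That is s² + 8.23s + 89.93 = 0, so ω_n = 9.483 rad/s and ζ = 8.23/(2·9.483) = 0.4339.
%OS = 100·exp(−πζ/√(1−ζ²)) = 22%.

22%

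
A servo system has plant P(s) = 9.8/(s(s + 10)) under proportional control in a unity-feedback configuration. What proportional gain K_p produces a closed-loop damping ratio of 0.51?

Closed-loop characteristic equation: s² + 10s + K_p·9.8 = 0.
So ω_n = √(9.8K_p) and 2ζω_n = 10, giving ζ = 10/(2√(9.8K_p)).
Setting ζ = 0.51: √(9.8K_p) = 10/(2·0.51) = 9.804, so K_p = 96.12/9.8 = 9.81.

K_p = 9.81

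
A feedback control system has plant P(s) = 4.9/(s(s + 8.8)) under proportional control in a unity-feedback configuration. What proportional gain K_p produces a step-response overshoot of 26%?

K_p = 25.4

From %OS = 100·exp(−πζ/√(1−ζ²)) = 26%, ζ = −ln(0.26)/√(π²+ln²(0.26)) = 0.3941.
Characteristic equation s² + 8.8s + 4.9K_p = 0 gives ζ = 8.8/(2√(4.9K_p)).
Setting ζ = 0.3941: √(4.9K_p) = 8.8/(2·0.3941) = 11.17, so K_p = 124.7/4.9 = 25.4.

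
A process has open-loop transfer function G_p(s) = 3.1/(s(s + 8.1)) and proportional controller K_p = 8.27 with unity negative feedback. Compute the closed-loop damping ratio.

ζ = 0.8

1 + K_p·G_p(s) = 0 gives s² + 8.1s + 25.64 = 0.
So ω_n² = 25.64 ⇒ ω_n = 5.063 rad/s, and ζ = 8.1/(2ω_n) = 0.8.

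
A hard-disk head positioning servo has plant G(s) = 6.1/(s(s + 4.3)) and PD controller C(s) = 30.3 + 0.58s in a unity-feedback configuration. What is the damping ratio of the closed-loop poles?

Forward path: (30.3 + 0.58s)·6.1/(s(s+4.3)). The closed-loop characteristic equation is s² + (4.3 + 6.1·0.58)s + 6.1·30.3 = 0.
That is s² + 7.838s + 184.8 = 0, so ω_n = 13.6 rad/s and ζ = 7.838/(2·13.6) = 0.2883.

ζ = 0.288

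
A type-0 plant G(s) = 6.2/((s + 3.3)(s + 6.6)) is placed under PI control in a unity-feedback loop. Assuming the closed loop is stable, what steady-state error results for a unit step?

The PI controller's integrator makes the forward path type 1, so e_ss to a step is zero.

0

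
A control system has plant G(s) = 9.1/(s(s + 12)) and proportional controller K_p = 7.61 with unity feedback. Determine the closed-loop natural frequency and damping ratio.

ω_n = 8.32 rad/s, ζ = 0.721

With unity feedback the closed-loop characteristic equation is s² + 12s + 7.61·9.1 = s² + 12s + 69.25 = 0.
Matching s² + 2ζω_n s + ω_n²: ω_n = √69.25 = 8.322 rad/s and 2ζω_n = 12, so ζ = 12/(2·8.322) = 0.721.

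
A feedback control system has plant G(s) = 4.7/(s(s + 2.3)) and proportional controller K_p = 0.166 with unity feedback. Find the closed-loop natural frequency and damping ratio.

ω_n = 0.883 rad/s, ζ = 1.3

With unity feedback the closed-loop characteristic equation is s² + 2.3s + 0.166·4.7 = s² + 2.3s + 0.7802 = 0.
So ω_n² = 0.7802 ⇒ ω_n = 0.8833 rad/s, and ζ = 2.3/(2ω_n) = 1.3.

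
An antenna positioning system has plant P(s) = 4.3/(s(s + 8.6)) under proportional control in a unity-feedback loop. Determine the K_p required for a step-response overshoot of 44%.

K_p = 67.3

From %OS = 100·exp(−πζ/√(1−ζ²)) = 44%, ζ = −ln(0.44)/√(π²+ln²(0.44)) = 0.2528.
Characteristic equation s² + 8.6s + 4.3K_p = 0 gives ζ = 8.6/(2√(4.3K_p)).
Setting ζ = 0.2528: √(4.3K_p) = 8.6/(2·0.2528) = 17.01, so K_p = 289.2/4.3 = 67.3.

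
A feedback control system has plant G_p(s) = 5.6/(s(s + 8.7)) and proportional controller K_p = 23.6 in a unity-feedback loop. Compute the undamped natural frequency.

ω_n = 11.5 rad/s

1 + K_p·G_p(s) = 0 gives s² + 8.7s + 132.2 = 0.
Matching s² + 2ζω_n s + ω_n²: ω_n = √132.2 = 11.5 rad/s and 2ζω_n = 8.7, so ζ = 8.7/(2·11.5) = 0.378.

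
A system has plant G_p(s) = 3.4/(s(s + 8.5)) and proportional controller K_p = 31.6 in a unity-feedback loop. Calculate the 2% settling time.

T_s ≈ 0.941 s

Closed-loop characteristic equation: s² + 8.5s + 107.4 = 0, so ω_n = 10.37 rad/s and ζ = 8.5/(2·10.37) = 0.41.
2% settling time T_s ≈ 4/(ζω_n) = 4/4.25 = 0.941 s.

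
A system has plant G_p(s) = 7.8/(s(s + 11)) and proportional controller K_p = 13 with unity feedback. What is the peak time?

Closed-loop characteristic equation: s² + 11s + 101.4 = 0, so ω_n = 10.07 rad/s and ζ = 11/(2·10.07) = 0.5462.
Damped frequency ω_d = ω_n√(1−ζ²) = 8.435 rad/s, so peak time T_p = π/ω_d = 0.372 s.

T_p = 0.372 s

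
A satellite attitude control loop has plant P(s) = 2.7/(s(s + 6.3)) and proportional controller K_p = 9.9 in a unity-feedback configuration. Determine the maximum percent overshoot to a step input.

8.95%

Closed-loop characteristic equation: s² + 6.3s + 26.73 = 0, so ω_n = 5.17 rad/s and ζ = 6.3/(2·5.17) = 0.6093.
%OS = 100·exp(−πζ/√(1−ζ²)) = 100·exp(−π·0.6093/√0.6288) = 8.95%.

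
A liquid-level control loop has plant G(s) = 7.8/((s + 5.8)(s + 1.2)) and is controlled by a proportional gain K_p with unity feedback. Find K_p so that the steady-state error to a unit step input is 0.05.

K_p = 17

The loop is type 0, so e_ss(step) = 1/(1 + K_pos) with K_pos = K_p·G(0).
G(0) = 1.121. Require 1/(1 + K_p·1.121) = 0.05, so 1 + 1.121·K_p = 20.
K_p = (20 − 1)/1.121 = 17.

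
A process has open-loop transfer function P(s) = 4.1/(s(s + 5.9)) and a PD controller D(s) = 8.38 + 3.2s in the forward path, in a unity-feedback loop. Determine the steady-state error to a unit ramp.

The loop has one pole at the origin (type 1). Velocity error constant K_v = lim_{s→0} s·D(s)P(s) = 8.38·4.1/5.9 = 5.823.
Steady-state error to a unit ramp: e_ss = 1/K_v = 0.172.

0.172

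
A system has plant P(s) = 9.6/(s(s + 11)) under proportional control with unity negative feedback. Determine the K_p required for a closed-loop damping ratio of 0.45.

K_p = 15.6

Closed-loop characteristic equation: s² + 11s + K_p·9.6 = 0.
So ω_n = √(9.6K_p) and 2ζω_n = 11, giving ζ = 11/(2√(9.6K_p)).
Setting ζ = 0.45: √(9.6K_p) = 11/(2·0.45) = 12.22, so K_p = 149.4/9.6 = 15.6.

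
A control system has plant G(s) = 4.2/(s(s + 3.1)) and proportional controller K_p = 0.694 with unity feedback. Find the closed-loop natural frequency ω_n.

ω_n = 1.71 rad/s

With unity feedback the closed-loop characteristic equation is s² + 3.1s + 0.694·4.2 = s² + 3.1s + 2.915 = 0.
So ω_n² = 2.915 ⇒ ω_n = 1.707 rad/s, and ζ = 3.1/(2ω_n) = 0.908.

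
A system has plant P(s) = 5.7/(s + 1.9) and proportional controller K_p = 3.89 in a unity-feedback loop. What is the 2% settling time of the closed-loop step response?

T_s ≈ 0.166 s

Closed-loop transfer function: T(s) = K_p·P(s)/(1 + K_p·P(s)) = 22.17/(s + 1.9 + 22.17) = 22.17/(s + 24.07).
Time constant τ = 1/24.07 = 0.04154 s, so the 2% settling time is about 4τ = 0.166 s.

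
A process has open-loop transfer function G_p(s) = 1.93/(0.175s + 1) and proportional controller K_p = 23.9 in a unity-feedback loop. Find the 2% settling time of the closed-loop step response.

Closed loop: T(s) = K_p·G_p/(1+K_p·G_p) = 46.13/(0.175s + 1 + 46.13), with pole at s = −(1 + 46.13)/0.175 = −269.3.
τ = 1/269.3 = 0.003713 s, so 2% settling time ≈ 4τ = 0.0149 s.

T_s ≈ 0.0149 s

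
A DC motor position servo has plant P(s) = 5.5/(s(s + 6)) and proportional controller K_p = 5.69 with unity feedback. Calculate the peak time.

Closed-loop characteristic equation: s² + 6s + 31.3 = 0, so ω_n = 5.594 rad/s and ζ = 6/(2·5.594) = 0.5363.
Damped frequency ω_d = ω_n√(1−ζ²) = 4.722 rad/s, so peak time T_p = π/ω_d = 0.665 s.

T_p = 0.665 s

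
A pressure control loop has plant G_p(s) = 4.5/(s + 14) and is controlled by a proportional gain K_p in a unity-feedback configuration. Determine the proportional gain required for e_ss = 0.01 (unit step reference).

The loop is type 0, so e_ss(step) = 1/(1 + K_pos) with K_pos = K_p·G_p(0).
G_p(0) = 0.3214. Require 1/(1 + K_p·0.3214) = 0.01, so 1 + 0.3214·K_p = 100.
K_p = (100 − 1)/0.3214 = 308.

K_p = 308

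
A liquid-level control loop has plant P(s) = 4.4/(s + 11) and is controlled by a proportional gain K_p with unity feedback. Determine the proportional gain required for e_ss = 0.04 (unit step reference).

For a type-0 loop with proportional control, e_ss = 1/(1 + K_p·P(0)).
P(0) = 0.4. Require 1/(1 + K_p·0.4) = 0.04, so 1 + 0.4·K_p = 25.
K_p = (25 − 1)/0.4 = 60.

K_p = 60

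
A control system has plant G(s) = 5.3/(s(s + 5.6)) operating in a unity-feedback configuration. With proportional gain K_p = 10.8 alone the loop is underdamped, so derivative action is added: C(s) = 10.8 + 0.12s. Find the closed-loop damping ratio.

ζ = 0.412

Forward path: (10.8 + 0.12s)·5.3/(s(s+5.6)). The closed-loop characteristic equation is s² + (5.6 + 5.3·0.12)s + 5.3·10.8 = 0.
That is s² + 6.236s + 57.24 = 0, so ω_n = 7.566 rad/s and ζ = 6.236/(2·7.566) = 0.4121.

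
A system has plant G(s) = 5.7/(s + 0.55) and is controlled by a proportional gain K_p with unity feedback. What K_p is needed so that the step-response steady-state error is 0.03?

K_p = 3.12

Steady-state error for a unit step on this type-0 loop is 1/(1 + K_p·G(0)).
G(0) = 10.36. Require 1/(1 + K_p·10.36) = 0.03, so 1 + 10.36·K_p = 33.33.
K_p = (33.33 − 1)/10.36 = 3.12.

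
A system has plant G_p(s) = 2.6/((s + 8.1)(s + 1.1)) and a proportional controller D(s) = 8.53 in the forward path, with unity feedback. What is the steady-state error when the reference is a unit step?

0.287

The loop is type 0. Static position error constant K_pos = D(0)·G_p(0) = 8.53·0.2918 = 2.489.
Steady-state error to a unit step: e_ss = 1/(1+K_pos) = 1/3.489 = 0.287.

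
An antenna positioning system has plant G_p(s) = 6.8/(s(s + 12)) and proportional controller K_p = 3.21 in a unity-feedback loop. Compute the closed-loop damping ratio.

The closed-loop denominator is s(s+12) + 3.21·6.8 = s² + 12s + 21.83.
Matching s² + 2ζω_n s + ω_n²: ω_n = √21.83 = 4.672 rad/s and 2ζω_n = 12, so ζ = 12/(2·4.672) = 1.28.

ζ = 1.28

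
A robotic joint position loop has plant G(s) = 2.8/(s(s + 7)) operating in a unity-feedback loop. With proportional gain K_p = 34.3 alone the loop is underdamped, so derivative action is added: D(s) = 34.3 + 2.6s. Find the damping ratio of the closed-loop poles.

ζ = 0.729

Forward path: (34.3 + 2.6s)·2.8/(s(s+7)). The closed-loop characteristic equation is s² + (7 + 2.8·2.6)s + 2.8·34.3 = 0.
That is s² + 14.28s + 96.04 = 0, so ω_n = 9.8 rad/s and ζ = 14.28/(2·9.8) = 0.7286.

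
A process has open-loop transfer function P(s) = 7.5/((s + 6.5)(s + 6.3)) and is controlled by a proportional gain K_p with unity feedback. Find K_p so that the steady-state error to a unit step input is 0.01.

K_p = 541

For a type-0 loop with proportional control, e_ss = 1/(1 + K_p·P(0)).
P(0) = 0.1832. Require 1/(1 + K_p·0.1832) = 0.01, so 1 + 0.1832·K_p = 100.
K_p = (100 − 1)/0.1832 = 541.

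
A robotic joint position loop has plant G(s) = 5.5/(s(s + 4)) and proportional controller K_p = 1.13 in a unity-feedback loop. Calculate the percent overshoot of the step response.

1.47%

Closed-loop characteristic equation: s² + 4s + 6.215 = 0, so ω_n = 2.493 rad/s and ζ = 4/(2·2.493) = 0.8022.
%OS = 100·exp(−πζ/√(1−ζ²)) = 100·exp(−π·0.8022/√0.3564) = 1.47%.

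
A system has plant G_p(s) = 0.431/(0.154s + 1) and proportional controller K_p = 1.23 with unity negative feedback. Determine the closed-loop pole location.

s = -9.936

Closed loop: T(s) = K_p·G_p/(1+K_p·G_p) = 0.5301/(0.154s + 1 + 0.5301), with pole at s = −(1 + 0.5301)/0.154 = −9.936.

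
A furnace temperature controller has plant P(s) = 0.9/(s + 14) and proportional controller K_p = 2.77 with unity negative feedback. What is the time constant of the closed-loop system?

τ = 0.0606 s

Closed-loop transfer function: T(s) = K_p·P(s)/(1 + K_p·P(s)) = 2.493/(s + 14 + 2.493) = 2.493/(s + 16.49).
Time constant τ = 1/16.49 = 0.0606 s.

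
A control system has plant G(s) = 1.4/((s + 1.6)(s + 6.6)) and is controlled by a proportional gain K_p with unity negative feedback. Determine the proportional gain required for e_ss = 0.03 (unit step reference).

Steady-state error for a unit step on this type-0 loop is 1/(1 + K_p·G(0)).
G(0) = 0.1326. Require 1/(1 + K_p·0.1326) = 0.03, so 1 + 0.1326·K_p = 33.33.
K_p = (33.33 − 1)/0.1326 = 244.

K_p = 244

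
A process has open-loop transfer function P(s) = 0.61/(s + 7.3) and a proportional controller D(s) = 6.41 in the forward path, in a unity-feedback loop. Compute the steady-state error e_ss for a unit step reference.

The loop is type 0. Static position error constant K_pos = D(0)·P(0) = 6.41·0.08356 = 0.5356.
Steady-state error to a unit step: e_ss = 1/(1+K_pos) = 1/1.536 = 0.651.

0.651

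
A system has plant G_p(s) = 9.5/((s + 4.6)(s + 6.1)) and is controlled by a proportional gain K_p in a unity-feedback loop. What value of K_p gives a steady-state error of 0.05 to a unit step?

The loop is type 0, so e_ss(step) = 1/(1 + K_pos) with K_pos = K_p·G_p(0).
G_p(0) = 0.3386. Require 1/(1 + K_p·0.3386) = 0.05, so 1 + 0.3386·K_p = 20.
K_p = (20 − 1)/0.3386 = 56.1.

K_p = 56.1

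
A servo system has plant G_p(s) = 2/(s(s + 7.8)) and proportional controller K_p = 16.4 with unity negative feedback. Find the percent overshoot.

From 1 + K_pG_p(s) = 0: s² + 7.8s + 32.8 = 0 ⇒ ω_n = 5.727, ζ = 0.681.
%OS = 100·exp(−πζ/√(1−ζ²)) = 100·exp(−π·0.681/√0.5363) = 5.39%.

5.39%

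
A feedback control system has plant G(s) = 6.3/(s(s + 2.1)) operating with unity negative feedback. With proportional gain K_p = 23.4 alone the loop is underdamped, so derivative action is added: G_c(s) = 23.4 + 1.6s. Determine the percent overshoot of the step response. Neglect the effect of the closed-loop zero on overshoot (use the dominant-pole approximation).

16.2%

Forward path: (23.4 + 1.6s)·6.3/(s(s+2.1)). The closed-loop characteristic equation is s² + (2.1 + 6.3·1.6)s + 6.3·23.4 = 0.
That is s² + 12.18s + 147.4 = 0, so ω_n = 12.14 rad/s and ζ = 12.18/(2·12.14) = 0.5016.
%OS = 100·exp(−πζ/√(1−ζ²)) = 16.2%.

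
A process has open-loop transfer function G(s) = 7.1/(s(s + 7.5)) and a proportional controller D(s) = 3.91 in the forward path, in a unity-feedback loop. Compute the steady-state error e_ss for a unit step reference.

The open loop D(s)G(s) has a pole at the origin (type 1), so the static position error constant is infinite and e_ss = 1/(1+∞) = 0.

0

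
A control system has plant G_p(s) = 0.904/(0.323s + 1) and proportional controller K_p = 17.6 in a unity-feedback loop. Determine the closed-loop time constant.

Closed loop: T(s) = K_p·G_p/(1+K_p·G_p) = 15.91/(0.323s + 1 + 15.91), with pole at s = −(1 + 15.91)/0.323 = −52.35.
Closed-loop time constant τ = 1/52.35 = 0.0191 s.

τ = 0.0191 s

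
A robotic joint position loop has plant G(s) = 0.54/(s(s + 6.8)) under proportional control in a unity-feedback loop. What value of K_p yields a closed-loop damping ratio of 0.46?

Closed-loop characteristic equation: s² + 6.8s + K_p·0.54 = 0.
So ω_n = √(0.54K_p) and 2ζω_n = 6.8, giving ζ = 6.8/(2√(0.54K_p)).
Setting ζ = 0.46: √(0.54K_p) = 6.8/(2·0.46) = 7.391, so K_p = 54.63/0.54 = 101.

K_p = 101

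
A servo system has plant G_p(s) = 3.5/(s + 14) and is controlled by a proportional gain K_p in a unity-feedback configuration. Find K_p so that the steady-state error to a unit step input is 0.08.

K_p = 46

For a type-0 loop with proportional control, e_ss = 1/(1 + K_p·G_p(0)).
G_p(0) = 0.25. Require 1/(1 + K_p·0.25) = 0.08, so 1 + 0.25·K_p = 12.5.
K_p = (12.5 − 1)/0.25 = 46.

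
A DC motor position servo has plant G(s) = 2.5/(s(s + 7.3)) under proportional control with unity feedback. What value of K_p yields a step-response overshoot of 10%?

From %OS = 100·exp(−πζ/√(1−ζ²)) = 10%, ζ = −ln(0.1)/√(π²+ln²(0.1)) = 0.5912.
Characteristic equation s² + 7.3s + 2.5K_p = 0 gives ζ = 7.3/(2√(2.5K_p)).
Setting ζ = 0.5912: √(2.5K_p) = 7.3/(2·0.5912) = 6.174, so K_p = 38.12/2.5 = 15.2.

K_p = 15.2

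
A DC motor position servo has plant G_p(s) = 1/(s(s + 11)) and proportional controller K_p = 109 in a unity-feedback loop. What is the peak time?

T_p = 0.354 s

From 1 + K_pG_p(s) = 0: s² + 11s + 109 = 0 ⇒ ω_n = 10.44, ζ = 0.5268.
Damped frequency ω_d = ω_n√(1−ζ²) = 8.874 rad/s, so peak time T_p = π/ω_d = 0.354 s.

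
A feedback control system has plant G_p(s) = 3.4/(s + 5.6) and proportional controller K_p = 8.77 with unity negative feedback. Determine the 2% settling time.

Closed-loop transfer function: T(s) = K_p·G_p(s)/(1 + K_p·G_p(s)) = 29.82/(s + 5.6 + 29.82) = 29.82/(s + 35.42).
Time constant τ = 1/35.42 = 0.02823 s, so the 2% settling time is about 4τ = 0.113 s.

T_s ≈ 0.113 s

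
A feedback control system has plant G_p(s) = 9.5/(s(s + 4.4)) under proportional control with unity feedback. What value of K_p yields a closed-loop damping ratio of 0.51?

K_p = 1.96

Closed-loop characteristic equation: s² + 4.4s + K_p·9.5 = 0.
So ω_n = √(9.5K_p) and 2ζω_n = 4.4, giving ζ = 4.4/(2√(9.5K_p)).
Setting ζ = 0.51: √(9.5K_p) = 4.4/(2·0.51) = 4.314, so K_p = 18.61/9.5 = 1.96.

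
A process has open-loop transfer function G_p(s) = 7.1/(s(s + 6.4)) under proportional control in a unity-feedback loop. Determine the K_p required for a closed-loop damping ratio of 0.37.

Closed-loop characteristic equation: s² + 6.4s + K_p·7.1 = 0.
So ω_n = √(7.1K_p) and 2ζω_n = 6.4, giving ζ = 6.4/(2√(7.1K_p)).
Setting ζ = 0.37: √(7.1K_p) = 6.4/(2·0.37) = 8.649, so K_p = 74.8/7.1 = 10.5.

K_p = 10.5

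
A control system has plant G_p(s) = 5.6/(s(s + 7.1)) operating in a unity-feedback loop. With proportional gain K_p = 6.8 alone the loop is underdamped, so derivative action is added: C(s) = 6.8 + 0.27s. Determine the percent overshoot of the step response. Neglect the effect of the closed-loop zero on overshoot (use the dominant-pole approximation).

Forward path: (6.8 + 0.27s)·5.6/(s(s+7.1)). The closed-loop characteristic equation is s² + (7.1 + 5.6·0.27)s + 5.6·6.8 = 0.
That is s² + 8.612s + 38.08 = 0, so ω_n = 6.171 rad/s and ζ = 8.612/(2·6.171) = 0.6978.
%OS = 100·exp(−πζ/√(1−ζ²)) = 4.69%.

4.69%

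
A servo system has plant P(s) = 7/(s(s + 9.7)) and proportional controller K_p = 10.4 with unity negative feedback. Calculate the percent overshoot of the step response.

11.4%

The closed-loop denominator s² + 9.7s + 72.8 gives ω_n = √72.8 = 8.532 and ζ = 9.7/(2ω_n) = 0.5684.
%OS = 100·exp(−πζ/√(1−ζ²)) = 100·exp(−π·0.5684/√0.6769) = 11.4%.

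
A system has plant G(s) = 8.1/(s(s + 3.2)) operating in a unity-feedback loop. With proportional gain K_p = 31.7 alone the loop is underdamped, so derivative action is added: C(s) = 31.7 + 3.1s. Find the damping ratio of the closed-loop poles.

Forward path: (31.7 + 3.1s)·8.1/(s(s+3.2)). The closed-loop characteristic equation is s² + (3.2 + 8.1·3.1)s + 8.1·31.7 = 0.
That is s² + 28.31s + 256.8 = 0, so ω_n = 16.02 rad/s and ζ = 28.31/(2·16.02) = 0.8834.

ζ = 0.883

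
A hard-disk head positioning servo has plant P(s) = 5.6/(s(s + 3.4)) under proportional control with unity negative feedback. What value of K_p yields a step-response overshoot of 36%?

K_p = 5.4

From %OS = 100·exp(−πζ/√(1−ζ²)) = 36%, ζ = −ln(0.36)/√(π²+ln²(0.36)) = 0.3093.
Characteristic equation s² + 3.4s + 5.6K_p = 0 gives ζ = 3.4/(2√(5.6K_p)).
Setting ζ = 0.3093: √(5.6K_p) = 3.4/(2·0.3093) = 5.497, so K_p = 30.22/5.6 = 5.4.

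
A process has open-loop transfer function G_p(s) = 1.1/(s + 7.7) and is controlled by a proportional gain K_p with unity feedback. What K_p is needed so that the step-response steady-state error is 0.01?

For a type-0 loop with proportional control, e_ss = 1/(1 + K_p·G_p(0)).
G_p(0) = 0.1429. Require 1/(1 + K_p·0.1429) = 0.01, so 1 + 0.1429·K_p = 100.
K_p = (100 − 1)/0.1429 = 693.

K_p = 693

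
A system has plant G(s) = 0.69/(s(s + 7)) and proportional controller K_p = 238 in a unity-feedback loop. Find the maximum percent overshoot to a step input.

41%

From 1 + K_pG(s) = 0: s² + 7s + 164.2 = 0 ⇒ ω_n = 12.81, ζ = 0.2731.
%OS = 100·exp(−πζ/√(1−ζ²)) = 100·exp(−π·0.2731/√0.9254) = 41%.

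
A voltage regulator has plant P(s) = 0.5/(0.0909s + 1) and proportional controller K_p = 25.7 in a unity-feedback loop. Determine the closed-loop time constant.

τ = 0.00656 s

Closed loop: T(s) = K_p·P/(1+K_p·P) = 12.85/(0.0909s + 1 + 12.85), with pole at s = −(1 + 12.85)/0.0909 = −152.4.
Closed-loop time constant τ = 1/152.4 = 0.00656 s.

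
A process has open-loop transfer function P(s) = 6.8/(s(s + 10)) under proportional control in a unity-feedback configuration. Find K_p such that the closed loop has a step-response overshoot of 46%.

From %OS = 100·exp(−πζ/√(1−ζ²)) = 46%, ζ = −ln(0.46)/√(π²+ln²(0.46)) = 0.24.
Characteristic equation s² + 10s + 6.8K_p = 0 gives ζ = 10/(2√(6.8K_p)).
Setting ζ = 0.24: √(6.8K_p) = 10/(2·0.24) = 20.84, so K_p = 434.2/6.8 = 63.9.

K_p = 63.9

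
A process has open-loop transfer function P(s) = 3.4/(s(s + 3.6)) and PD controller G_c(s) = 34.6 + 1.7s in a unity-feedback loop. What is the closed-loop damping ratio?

ζ = 0.432

Forward path: (34.6 + 1.7s)·3.4/(s(s+3.6)). The closed-loop characteristic equation is s² + (3.6 + 3.4·1.7)s + 3.4·34.6 = 0.
That is s² + 9.38s + 117.6 = 0, so ω_n = 10.85 rad/s and ζ = 9.38/(2·10.85) = 0.4324.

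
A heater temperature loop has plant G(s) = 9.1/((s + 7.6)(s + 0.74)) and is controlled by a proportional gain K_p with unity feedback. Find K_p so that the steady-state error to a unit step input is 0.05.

K_p = 11.7

For a type-0 loop with proportional control, e_ss = 1/(1 + K_p·G(0)).
G(0) = 1.618. Require 1/(1 + K_p·1.618) = 0.05, so 1 + 1.618·K_p = 20.
K_p = (20 − 1)/1.618 = 11.7.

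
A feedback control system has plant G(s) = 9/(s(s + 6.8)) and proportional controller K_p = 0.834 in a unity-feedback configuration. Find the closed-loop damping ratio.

ζ = 1.24

The closed-loop denominator is s(s+6.8) + 0.834·9 = s² + 6.8s + 7.506.
So ω_n² = 7.506 ⇒ ω_n = 2.74 rad/s, and ζ = 6.8/(2ω_n) = 1.24.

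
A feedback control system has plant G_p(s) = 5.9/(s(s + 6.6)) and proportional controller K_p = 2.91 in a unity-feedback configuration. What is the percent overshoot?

1.6%

The closed-loop denominator s² + 6.6s + 17.17 gives ω_n = √17.17 = 4.144 and ζ = 6.6/(2ω_n) = 0.7964.
%OS = 100·exp(−πζ/√(1−ζ²)) = 100·exp(−π·0.7964/√0.3657) = 1.6%.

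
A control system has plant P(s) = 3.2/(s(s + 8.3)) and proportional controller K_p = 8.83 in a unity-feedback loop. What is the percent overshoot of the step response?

1.97%

The closed-loop denominator s² + 8.3s + 28.26 gives ω_n = √28.26 = 5.316 and ζ = 8.3/(2ω_n) = 0.7807.
%OS = 100·exp(−πζ/√(1−ζ²)) = 100·exp(−π·0.7807/√0.3905) = 1.97%.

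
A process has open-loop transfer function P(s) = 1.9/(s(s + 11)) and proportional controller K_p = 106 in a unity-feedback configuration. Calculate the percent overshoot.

26.7%

From 1 + K_pP(s) = 0: s² + 11s + 201.4 = 0 ⇒ ω_n = 14.19, ζ = 0.3876.
%OS = 100·exp(−πζ/√(1−ζ²)) = 100·exp(−π·0.3876/√0.8498) = 26.7%.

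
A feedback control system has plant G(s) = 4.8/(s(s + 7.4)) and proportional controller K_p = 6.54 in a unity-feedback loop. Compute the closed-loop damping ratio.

ζ = 0.66

1 + K_p·G(s) = 0 gives s² + 7.4s + 31.39 = 0.
So ω_n² = 31.39 ⇒ ω_n = 5.603 rad/s, and ζ = 7.4/(2ω_n) = 0.66.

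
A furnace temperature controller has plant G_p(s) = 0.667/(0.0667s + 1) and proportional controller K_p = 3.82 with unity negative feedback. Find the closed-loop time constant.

τ = 0.0188 s

Closed loop: T(s) = K_p·G_p/(1+K_p·G_p) = 2.548/(0.0667s + 1 + 2.548), with pole at s = −(1 + 2.548)/0.0667 = −53.19.
Closed-loop time constant τ = 1/53.19 = 0.0188 s.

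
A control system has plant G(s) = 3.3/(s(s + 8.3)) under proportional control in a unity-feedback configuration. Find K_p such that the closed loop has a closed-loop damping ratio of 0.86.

Closed-loop characteristic equation: s² + 8.3s + K_p·3.3 = 0.
So ω_n = √(3.3K_p) and 2ζω_n = 8.3, giving ζ = 8.3/(2√(3.3K_p)).
Setting ζ = 0.86: √(3.3K_p) = 8.3/(2·0.86) = 4.826, so K_p = 23.29/3.3 = 7.06.

K_p = 7.06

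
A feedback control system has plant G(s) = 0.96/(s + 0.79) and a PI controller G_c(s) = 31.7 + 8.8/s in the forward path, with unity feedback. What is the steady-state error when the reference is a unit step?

The open loop G_c(s)G(s) has a pole at the origin (type 1), so the static position error constant is infinite and e_ss = 1/(1+∞) = 0.

0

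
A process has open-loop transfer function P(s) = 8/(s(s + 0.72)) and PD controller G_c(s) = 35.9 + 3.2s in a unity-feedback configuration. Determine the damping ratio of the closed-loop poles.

ζ = 0.777

Forward path: (35.9 + 3.2s)·8/(s(s+0.72)). The closed-loop characteristic equation is s² + (0.72 + 8·3.2)s + 8·35.9 = 0.
That is s² + 26.32s + 287.2 = 0, so ω_n = 16.95 rad/s and ζ = 26.32/(2·16.95) = 0.7765.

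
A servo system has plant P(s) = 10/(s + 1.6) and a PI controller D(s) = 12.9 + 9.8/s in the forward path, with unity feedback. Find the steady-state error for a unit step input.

The open loop D(s)P(s) has a pole at the origin (type 1), so the static position error constant is infinite and e_ss = 1/(1+∞) = 0.

0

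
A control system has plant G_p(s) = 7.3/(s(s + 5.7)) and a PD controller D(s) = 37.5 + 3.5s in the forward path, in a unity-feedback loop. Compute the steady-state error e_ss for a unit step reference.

0

The open loop D(s)G_p(s) has a pole at the origin (type 1), so the static position error constant is infinite and e_ss = 1/(1+∞) = 0.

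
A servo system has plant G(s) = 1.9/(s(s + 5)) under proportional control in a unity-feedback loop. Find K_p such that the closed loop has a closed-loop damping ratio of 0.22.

K_p = 68

Closed-loop characteristic equation: s² + 5s + K_p·1.9 = 0.
So ω_n = √(1.9K_p) and 2ζω_n = 5, giving ζ = 5/(2√(1.9K_p)).
Setting ζ = 0.22: √(1.9K_p) = 5/(2·0.22) = 11.36, so K_p = 129.1/1.9 = 68.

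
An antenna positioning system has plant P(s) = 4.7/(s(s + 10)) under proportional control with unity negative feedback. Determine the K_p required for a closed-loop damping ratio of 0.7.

Closed-loop characteristic equation: s² + 10s + K_p·4.7 = 0.
So ω_n = √(4.7K_p) and 2ζω_n = 10, giving ζ = 10/(2√(4.7K_p)).
Setting ζ = 0.7: √(4.7K_p) = 10/(2·0.7) = 7.143, so K_p = 51.02/4.7 = 10.9.

K_p = 10.9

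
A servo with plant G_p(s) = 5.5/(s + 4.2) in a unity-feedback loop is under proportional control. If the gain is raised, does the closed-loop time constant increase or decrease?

Closed-loop pole is at s = −(4.2+K_p·5.5); larger K_p moves it further left, so τ = 1/(4.2+K_p·5.5) decreases.

decrease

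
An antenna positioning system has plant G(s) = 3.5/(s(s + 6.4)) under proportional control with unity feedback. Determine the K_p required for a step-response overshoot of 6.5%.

K_p = 6.79

From %OS = 100·exp(−πζ/√(1−ζ²)) = 6.5%, ζ = −ln(0.065)/√(π²+ln²(0.065)) = 0.6564.
Characteristic equation s² + 6.4s + 3.5K_p = 0 gives ζ = 6.4/(2√(3.5K_p)).
Setting ζ = 0.6564: √(3.5K_p) = 6.4/(2·0.6564) = 4.875, so K_p = 23.77/3.5 = 6.79.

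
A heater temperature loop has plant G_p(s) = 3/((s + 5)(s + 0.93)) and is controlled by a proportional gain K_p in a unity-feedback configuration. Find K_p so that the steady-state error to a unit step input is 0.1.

The loop is type 0, so e_ss(step) = 1/(1 + K_pos) with K_pos = K_p·G_p(0).
G_p(0) = 0.6452. Require 1/(1 + K_p·0.6452) = 0.1, so 1 + 0.6452·K_p = 10.
K_p = (10 − 1)/0.6452 = 14.

K_p = 14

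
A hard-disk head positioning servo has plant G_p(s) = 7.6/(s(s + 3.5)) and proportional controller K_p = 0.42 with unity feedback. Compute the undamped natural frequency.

With unity feedback the closed-loop characteristic equation is s² + 3.5s + 0.42·7.6 = s² + 3.5s + 3.192 = 0.
Matching s² + 2ζω_n s + ω_n²: ω_n = √3.192 = 1.787 rad/s and 2ζω_n = 3.5, so ζ = 3.5/(2·1.787) = 0.98.

ω_n = 1.79 rad/s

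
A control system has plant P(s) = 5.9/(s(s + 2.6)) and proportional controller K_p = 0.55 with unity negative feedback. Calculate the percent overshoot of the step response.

The closed-loop denominator s² + 2.6s + 3.245 gives ω_n = √3.245 = 1.801 and ζ = 2.6/(2ω_n) = 0.7217.
%OS = 100·exp(−πζ/√(1−ζ²)) = 100·exp(−π·0.7217/√0.4792) = 3.78%.

3.78%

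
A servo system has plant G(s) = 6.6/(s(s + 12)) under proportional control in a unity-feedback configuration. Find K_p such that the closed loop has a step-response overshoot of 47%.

K_p = 99.9

From %OS = 100·exp(−πζ/√(1−ζ²)) = 47%, ζ = −ln(0.47)/√(π²+ln²(0.47)) = 0.2337.
Characteristic equation s² + 12s + 6.6K_p = 0 gives ζ = 12/(2√(6.6K_p)).
Setting ζ = 0.2337: √(6.6K_p) = 12/(2·0.2337) = 25.68, so K_p = 659.3/6.6 = 99.9.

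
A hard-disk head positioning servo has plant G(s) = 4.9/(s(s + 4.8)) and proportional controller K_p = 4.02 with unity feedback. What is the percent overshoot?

Closed-loop characteristic equation: s² + 4.8s + 19.7 = 0, so ω_n = 4.438 rad/s and ζ = 4.8/(2·4.438) = 0.5408.
%OS = 100·exp(−πζ/√(1−ζ²)) = 100·exp(−π·0.5408/√0.7076) = 13.3%.

13.3%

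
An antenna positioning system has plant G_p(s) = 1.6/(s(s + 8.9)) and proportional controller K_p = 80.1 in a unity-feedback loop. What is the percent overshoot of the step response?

26.1%

The closed-loop denominator s² + 8.9s + 128.2 gives ω_n = √128.2 = 11.32 and ζ = 8.9/(2ω_n) = 0.3931.
%OS = 100·exp(−πζ/√(1−ζ²)) = 100·exp(−π·0.3931/√0.8455) = 26.1%.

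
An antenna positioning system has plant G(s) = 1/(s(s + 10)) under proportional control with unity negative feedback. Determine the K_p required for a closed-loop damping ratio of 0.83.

K_p = 36.3

Closed-loop characteristic equation: s² + 10s + K_p·1 = 0.
So ω_n = √(1K_p) and 2ζω_n = 10, giving ζ = 10/(2√(1K_p)).
Setting ζ = 0.83: √(1K_p) = 10/(2·0.83) = 6.024, so K_p = 36.29/1 = 36.3.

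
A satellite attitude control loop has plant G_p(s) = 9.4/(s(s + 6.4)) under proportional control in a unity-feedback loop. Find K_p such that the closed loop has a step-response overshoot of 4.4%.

From %OS = 100·exp(−πζ/√(1−ζ²)) = 4.4%, ζ = −ln(0.044)/√(π²+ln²(0.044)) = 0.7051.
Characteristic equation s² + 6.4s + 9.4K_p = 0 gives ζ = 6.4/(2√(9.4K_p)).
Setting ζ = 0.7051: √(9.4K_p) = 6.4/(2·0.7051) = 4.539, so K_p = 20.6/9.4 = 2.19.

K_p = 2.19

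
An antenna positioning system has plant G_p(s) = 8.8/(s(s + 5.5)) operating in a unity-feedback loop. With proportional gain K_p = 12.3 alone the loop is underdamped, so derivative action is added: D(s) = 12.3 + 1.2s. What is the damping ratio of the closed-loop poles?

ζ = 0.772

Forward path: (12.3 + 1.2s)·8.8/(s(s+5.5)). The closed-loop characteristic equation is s² + (5.5 + 8.8·1.2)s + 8.8·12.3 = 0.
That is s² + 16.06s + 108.2 = 0, so ω_n = 10.4 rad/s and ζ = 16.06/(2·10.4) = 0.7718.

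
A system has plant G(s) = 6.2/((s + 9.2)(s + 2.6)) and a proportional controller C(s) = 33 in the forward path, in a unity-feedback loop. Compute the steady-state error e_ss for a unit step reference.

0.105

The loop is type 0. Static position error constant K_pos = C(0)·G(0) = 33·0.2592 = 8.554.
Steady-state error to a unit step: e_ss = 1/(1+K_pos) = 1/9.554 = 0.105.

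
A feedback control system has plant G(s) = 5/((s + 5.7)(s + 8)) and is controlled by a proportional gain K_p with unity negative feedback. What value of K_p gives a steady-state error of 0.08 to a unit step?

The loop is type 0, so e_ss(step) = 1/(1 + K_pos) with K_pos = K_p·G(0).
G(0) = 0.1096. Require 1/(1 + K_p·0.1096) = 0.08, so 1 + 0.1096·K_p = 12.5.
K_p = (12.5 − 1)/0.1096 = 105.

K_p = 105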